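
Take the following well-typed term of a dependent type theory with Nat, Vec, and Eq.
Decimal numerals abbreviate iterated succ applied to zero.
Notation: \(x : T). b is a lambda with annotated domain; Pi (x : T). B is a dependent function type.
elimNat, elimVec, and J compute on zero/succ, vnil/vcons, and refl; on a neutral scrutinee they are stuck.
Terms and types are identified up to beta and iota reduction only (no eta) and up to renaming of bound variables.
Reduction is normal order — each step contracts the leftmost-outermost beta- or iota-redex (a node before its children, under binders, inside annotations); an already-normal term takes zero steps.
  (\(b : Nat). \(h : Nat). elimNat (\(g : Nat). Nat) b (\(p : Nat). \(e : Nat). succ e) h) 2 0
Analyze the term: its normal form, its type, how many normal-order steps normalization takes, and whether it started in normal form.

reduced normal form:
  2
type:
  Nat
normal-order step count: 3
term was already normal: no
first redex: a beta-redex


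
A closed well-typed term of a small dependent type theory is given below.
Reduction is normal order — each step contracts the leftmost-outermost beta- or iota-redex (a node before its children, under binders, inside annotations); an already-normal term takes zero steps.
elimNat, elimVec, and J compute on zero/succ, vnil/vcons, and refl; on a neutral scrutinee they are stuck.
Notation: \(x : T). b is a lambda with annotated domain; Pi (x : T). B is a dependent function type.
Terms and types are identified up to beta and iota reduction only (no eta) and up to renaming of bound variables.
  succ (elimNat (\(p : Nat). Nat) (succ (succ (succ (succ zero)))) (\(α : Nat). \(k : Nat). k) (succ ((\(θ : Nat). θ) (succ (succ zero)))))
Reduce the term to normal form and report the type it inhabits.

reduced normal form:
  succ (succ (succ (succ (succ zero))))
the term's type:
  Nat


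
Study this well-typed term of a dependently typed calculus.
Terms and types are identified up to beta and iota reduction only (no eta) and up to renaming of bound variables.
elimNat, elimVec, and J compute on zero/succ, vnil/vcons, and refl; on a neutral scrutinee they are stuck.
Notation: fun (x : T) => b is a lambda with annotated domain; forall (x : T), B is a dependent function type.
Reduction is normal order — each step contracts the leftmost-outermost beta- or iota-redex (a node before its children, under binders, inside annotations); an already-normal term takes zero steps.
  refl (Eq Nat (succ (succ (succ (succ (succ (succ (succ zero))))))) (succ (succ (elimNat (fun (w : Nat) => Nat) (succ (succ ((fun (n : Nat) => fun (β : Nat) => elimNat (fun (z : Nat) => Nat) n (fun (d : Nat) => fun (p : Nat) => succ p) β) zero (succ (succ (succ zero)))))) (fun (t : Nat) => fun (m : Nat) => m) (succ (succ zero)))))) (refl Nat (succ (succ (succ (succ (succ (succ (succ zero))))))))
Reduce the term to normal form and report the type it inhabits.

resulting normal form:
  refl (Eq Nat (succ (succ (succ (succ (succ (succ (succ zero))))))) (succ (succ (succ (succ (succ (succ (succ zero)))))))) (refl Nat (succ (succ (succ (succ (succ (succ (succ zero))))))))
type:
  Eq (Eq Nat (succ (succ (succ (succ (succ (succ (succ zero))))))) (succ (succ (succ (succ (succ (succ (succ zero)))))))) (refl Nat (succ (succ (succ (succ (succ (succ (succ zero)))))))) (refl Nat (succ (succ (succ (succ (succ (succ (succ zero))))))))
observation: 19 normal-order steps separate the term from its normal form.


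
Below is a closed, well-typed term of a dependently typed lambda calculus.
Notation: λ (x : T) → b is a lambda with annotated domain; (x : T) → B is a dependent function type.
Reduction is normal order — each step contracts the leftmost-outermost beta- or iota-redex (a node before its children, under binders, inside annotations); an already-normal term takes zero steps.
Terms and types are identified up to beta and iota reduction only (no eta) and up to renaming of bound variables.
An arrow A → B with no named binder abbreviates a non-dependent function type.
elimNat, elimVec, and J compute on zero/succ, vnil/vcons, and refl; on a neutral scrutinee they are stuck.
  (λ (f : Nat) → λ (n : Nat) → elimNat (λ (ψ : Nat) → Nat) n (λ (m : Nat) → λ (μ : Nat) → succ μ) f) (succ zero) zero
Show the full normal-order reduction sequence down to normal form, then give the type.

normal-order reduction:
  (λ (f : Nat) → λ (n : Nat) → elimNat (λ (ψ : Nat) → Nat) n (λ (m : Nat) → λ (μ : Nat) → succ μ) f) (succ zero) zero
  ~> (λ (f : Nat) → elimNat (λ (n : Nat) → Nat) f (λ (ψ : Nat) → λ (m : Nat) → succ m) (succ zero)) zero
  ~> elimNat (λ (f : Nat) → Nat) zero (λ (n : Nat) → λ (ψ : Nat) → succ ψ) (succ zero)
  ~> (λ (f : Nat) → λ (n : Nat) → succ n) zero (elimNat (λ (ψ : Nat) → Nat) zero (λ (m : Nat) → λ (μ : Nat) → succ μ) zero)
  ~> (λ (f : Nat) → succ f) (elimNat (λ (n : Nat) → Nat) zero (λ (ψ : Nat) → λ (m : Nat) → succ m) zero)
  ~> succ (elimNat (λ (f : Nat) → Nat) zero (λ (n : Nat) → λ (ψ : Nat) → succ ψ) zero)
  ~> succ zero
type:
  Nat


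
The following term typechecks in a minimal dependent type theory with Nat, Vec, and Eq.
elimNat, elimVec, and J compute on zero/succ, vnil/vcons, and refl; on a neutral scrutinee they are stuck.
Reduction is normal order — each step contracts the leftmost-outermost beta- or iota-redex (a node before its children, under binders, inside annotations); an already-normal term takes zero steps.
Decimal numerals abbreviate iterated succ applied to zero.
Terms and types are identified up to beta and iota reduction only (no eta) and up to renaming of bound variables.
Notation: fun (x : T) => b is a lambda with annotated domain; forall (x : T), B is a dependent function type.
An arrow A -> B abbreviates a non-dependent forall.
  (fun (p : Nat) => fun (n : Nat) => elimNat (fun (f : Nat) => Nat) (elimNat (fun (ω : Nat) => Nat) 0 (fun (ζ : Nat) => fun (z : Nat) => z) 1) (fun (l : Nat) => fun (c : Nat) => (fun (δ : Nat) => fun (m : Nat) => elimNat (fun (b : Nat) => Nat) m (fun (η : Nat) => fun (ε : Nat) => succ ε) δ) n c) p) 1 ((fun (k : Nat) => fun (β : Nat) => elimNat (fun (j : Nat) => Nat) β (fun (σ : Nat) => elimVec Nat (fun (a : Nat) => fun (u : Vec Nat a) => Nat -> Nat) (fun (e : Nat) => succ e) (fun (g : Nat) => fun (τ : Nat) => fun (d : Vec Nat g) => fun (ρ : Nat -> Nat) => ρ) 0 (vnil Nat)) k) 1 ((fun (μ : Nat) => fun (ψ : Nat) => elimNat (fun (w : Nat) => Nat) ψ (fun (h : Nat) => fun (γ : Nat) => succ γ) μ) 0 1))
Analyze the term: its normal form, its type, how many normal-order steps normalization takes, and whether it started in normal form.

reduced normal form:
  2
type:
  Nat
normal-order step count: 29
term was already normal: no
first redex: a beta-redex


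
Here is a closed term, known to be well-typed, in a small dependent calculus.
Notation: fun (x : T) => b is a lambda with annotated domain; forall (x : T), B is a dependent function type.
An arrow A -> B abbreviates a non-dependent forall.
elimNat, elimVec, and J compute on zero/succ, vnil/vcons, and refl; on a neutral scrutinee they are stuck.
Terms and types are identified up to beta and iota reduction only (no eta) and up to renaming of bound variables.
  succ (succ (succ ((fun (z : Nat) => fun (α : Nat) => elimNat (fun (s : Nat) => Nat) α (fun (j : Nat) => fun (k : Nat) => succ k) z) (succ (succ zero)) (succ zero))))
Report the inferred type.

the term's type:
  Nat


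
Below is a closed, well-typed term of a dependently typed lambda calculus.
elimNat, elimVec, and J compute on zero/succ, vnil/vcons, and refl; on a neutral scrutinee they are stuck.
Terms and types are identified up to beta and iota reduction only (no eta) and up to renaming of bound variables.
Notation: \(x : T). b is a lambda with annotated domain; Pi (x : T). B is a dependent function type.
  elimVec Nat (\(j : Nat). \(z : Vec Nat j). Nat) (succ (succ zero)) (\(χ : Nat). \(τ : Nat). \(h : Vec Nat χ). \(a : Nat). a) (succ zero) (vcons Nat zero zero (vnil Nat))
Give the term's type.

the term's type:
  Nat


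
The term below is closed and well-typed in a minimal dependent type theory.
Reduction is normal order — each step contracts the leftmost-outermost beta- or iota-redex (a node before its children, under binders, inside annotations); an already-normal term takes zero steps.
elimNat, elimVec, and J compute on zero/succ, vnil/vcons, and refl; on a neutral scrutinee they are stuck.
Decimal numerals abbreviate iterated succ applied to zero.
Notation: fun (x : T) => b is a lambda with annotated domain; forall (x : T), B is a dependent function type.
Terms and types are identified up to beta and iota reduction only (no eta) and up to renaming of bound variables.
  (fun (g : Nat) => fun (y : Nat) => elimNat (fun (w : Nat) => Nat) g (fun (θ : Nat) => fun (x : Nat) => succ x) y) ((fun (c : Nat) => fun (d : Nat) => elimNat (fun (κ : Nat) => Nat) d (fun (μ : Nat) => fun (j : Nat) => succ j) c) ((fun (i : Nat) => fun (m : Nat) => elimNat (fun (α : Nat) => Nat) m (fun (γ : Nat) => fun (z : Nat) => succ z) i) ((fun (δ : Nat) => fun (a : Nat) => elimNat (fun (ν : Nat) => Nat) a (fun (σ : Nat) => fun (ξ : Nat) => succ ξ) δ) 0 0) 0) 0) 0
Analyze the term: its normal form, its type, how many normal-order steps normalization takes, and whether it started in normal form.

resulting normal form:
  0
type:
  Nat
normal-order step count: 12
started in normal form: no
first contracted redex: a beta-redex


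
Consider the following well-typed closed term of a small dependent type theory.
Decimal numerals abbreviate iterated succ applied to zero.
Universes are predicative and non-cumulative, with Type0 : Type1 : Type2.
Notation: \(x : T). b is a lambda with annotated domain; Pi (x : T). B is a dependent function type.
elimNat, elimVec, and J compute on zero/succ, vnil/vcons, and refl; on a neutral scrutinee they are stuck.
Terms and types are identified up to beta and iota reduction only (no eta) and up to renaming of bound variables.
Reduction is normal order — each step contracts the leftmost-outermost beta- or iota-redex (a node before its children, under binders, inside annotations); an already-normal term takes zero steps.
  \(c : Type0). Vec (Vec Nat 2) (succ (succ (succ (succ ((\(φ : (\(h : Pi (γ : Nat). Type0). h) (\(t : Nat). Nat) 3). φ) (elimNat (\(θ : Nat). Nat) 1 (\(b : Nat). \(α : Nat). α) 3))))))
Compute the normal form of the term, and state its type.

normal form:
  \(c : Type0). Vec (Vec Nat 2) 5
inferred type:
  Pi (c : Type0). Type0
observation: the term reaches its normal form after 11 normal-order steps.


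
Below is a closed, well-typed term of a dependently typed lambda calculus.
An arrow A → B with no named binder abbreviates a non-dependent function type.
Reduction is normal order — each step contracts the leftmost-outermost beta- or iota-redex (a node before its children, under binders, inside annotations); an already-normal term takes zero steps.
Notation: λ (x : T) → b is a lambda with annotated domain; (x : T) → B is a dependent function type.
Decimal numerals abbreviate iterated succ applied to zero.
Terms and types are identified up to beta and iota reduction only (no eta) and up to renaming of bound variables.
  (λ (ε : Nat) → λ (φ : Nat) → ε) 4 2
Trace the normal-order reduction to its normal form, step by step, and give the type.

reduction (normal order):
  (λ (ε : Nat) → λ (φ : Nat) → ε) 4 2
  ~> (λ (ε : Nat) → 4) 2
  ~> 4
type:
  Nat


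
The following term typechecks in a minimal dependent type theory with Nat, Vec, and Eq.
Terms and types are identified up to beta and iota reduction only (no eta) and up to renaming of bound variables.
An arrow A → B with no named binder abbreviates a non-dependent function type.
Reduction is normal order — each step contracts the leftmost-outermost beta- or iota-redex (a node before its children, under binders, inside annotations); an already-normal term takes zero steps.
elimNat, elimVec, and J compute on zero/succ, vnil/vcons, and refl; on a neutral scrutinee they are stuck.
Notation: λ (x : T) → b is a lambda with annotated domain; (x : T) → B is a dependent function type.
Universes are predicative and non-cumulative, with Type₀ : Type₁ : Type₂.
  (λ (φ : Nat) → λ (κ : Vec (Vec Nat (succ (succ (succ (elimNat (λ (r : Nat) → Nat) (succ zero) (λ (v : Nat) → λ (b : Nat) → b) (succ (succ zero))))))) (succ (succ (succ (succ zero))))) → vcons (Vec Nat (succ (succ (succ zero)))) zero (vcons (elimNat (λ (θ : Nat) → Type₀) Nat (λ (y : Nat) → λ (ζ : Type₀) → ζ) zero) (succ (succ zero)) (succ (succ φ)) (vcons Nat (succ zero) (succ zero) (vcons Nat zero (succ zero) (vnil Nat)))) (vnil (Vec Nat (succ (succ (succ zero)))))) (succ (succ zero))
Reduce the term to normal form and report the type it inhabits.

resulting normal form:
  λ (φ : Vec (Vec Nat (succ (succ (succ (succ zero))))) (succ (succ (succ (succ zero))))) → vcons (Vec Nat (succ (succ (succ zero)))) zero (vcons Nat (succ (succ zero)) (succ (succ (succ (succ zero)))) (vcons Nat (succ zero) (succ zero) (vcons Nat zero (succ zero) (vnil Nat)))) (vnil (Vec Nat (succ (succ (succ zero)))))
type:
  Vec (Vec Nat (succ (succ (succ (succ zero))))) (succ (succ (succ (succ zero)))) → Vec (Vec Nat (succ (succ (succ zero)))) (succ zero)
observation: contracting a beta-redex first, the term normalizes in 9 steps.


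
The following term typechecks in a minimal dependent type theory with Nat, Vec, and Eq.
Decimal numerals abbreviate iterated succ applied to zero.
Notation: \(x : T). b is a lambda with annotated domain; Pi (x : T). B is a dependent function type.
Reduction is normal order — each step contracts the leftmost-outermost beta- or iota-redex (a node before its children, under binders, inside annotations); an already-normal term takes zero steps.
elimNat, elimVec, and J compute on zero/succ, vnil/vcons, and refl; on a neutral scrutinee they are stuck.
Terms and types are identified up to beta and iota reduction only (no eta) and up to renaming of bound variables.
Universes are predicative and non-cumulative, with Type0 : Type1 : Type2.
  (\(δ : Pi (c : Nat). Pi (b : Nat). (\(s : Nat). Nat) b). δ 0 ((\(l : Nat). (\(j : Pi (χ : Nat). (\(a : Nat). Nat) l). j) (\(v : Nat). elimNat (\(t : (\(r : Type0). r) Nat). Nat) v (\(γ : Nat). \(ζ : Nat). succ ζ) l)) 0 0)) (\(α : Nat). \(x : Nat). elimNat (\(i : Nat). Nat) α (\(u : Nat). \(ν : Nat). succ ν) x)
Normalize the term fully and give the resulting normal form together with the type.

reduced normal form:
  0
type:
  Nat


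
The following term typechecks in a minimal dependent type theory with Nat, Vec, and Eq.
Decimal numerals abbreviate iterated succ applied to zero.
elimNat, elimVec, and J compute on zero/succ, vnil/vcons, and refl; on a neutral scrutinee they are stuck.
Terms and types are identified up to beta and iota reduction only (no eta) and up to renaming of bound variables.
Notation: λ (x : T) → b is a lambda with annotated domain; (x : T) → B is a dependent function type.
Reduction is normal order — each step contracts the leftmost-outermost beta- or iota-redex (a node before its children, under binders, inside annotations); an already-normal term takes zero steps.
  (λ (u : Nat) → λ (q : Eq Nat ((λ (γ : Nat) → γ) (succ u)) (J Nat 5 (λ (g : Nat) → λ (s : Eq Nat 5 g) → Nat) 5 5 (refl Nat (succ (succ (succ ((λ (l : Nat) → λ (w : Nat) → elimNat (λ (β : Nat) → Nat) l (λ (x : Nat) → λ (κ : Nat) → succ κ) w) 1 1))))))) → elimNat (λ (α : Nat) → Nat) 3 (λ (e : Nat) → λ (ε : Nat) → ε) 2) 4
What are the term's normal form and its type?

resulting normal form:
  λ (u : Eq Nat 5 5) → 3
type:
  (u : Eq Nat 5 5) → Nat
observation: the first redex contracted is a beta-redex; the normal form is reached in 10 normal-order steps.


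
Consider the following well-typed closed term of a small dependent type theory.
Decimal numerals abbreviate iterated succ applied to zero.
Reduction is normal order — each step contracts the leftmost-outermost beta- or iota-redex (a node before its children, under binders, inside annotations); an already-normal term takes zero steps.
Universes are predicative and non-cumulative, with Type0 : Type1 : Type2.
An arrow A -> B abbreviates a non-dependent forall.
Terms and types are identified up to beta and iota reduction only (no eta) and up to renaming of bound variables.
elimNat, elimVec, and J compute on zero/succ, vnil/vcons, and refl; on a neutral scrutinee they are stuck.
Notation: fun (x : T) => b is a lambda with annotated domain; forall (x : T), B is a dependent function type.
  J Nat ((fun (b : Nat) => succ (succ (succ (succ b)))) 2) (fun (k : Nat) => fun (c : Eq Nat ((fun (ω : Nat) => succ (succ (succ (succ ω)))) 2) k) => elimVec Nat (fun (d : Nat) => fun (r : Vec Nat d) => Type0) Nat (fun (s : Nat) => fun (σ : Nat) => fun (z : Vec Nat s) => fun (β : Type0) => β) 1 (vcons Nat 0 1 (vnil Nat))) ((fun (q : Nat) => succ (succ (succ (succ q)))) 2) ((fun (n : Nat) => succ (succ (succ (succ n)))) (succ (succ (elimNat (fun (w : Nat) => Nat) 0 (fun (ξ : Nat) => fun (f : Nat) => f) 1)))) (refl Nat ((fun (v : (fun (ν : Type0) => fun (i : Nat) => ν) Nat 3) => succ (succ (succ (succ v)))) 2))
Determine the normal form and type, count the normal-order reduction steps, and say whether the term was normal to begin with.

reduced normal form:
  6
inferred type:
  Nat
steps to reach normal form (normal order): 2
already normal: no
first contracted redex: a J iota-redex


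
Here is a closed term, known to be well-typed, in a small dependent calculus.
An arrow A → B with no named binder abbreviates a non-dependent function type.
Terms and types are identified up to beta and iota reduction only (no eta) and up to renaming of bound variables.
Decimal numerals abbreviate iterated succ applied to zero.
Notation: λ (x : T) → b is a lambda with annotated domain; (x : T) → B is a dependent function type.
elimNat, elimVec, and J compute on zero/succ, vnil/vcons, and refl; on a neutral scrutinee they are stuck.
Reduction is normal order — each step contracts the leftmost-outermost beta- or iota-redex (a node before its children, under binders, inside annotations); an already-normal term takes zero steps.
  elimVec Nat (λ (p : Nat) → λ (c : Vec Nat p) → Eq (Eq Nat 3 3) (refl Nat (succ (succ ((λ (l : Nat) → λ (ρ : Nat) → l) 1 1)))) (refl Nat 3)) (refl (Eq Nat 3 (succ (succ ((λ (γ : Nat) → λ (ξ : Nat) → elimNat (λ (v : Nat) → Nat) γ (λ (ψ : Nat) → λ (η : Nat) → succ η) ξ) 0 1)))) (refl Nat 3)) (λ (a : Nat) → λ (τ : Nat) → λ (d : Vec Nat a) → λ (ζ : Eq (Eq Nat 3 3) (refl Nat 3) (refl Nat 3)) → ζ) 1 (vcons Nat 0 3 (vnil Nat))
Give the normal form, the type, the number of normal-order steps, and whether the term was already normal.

reduced normal form:
  refl (Eq Nat 3 3) (refl Nat 3)
type:
  Eq (Eq Nat 3 3) (refl Nat 3) (refl Nat 3)
steps to reach normal form (normal order): 12
term was already normal: no
first redex: an elimVec iota-redex


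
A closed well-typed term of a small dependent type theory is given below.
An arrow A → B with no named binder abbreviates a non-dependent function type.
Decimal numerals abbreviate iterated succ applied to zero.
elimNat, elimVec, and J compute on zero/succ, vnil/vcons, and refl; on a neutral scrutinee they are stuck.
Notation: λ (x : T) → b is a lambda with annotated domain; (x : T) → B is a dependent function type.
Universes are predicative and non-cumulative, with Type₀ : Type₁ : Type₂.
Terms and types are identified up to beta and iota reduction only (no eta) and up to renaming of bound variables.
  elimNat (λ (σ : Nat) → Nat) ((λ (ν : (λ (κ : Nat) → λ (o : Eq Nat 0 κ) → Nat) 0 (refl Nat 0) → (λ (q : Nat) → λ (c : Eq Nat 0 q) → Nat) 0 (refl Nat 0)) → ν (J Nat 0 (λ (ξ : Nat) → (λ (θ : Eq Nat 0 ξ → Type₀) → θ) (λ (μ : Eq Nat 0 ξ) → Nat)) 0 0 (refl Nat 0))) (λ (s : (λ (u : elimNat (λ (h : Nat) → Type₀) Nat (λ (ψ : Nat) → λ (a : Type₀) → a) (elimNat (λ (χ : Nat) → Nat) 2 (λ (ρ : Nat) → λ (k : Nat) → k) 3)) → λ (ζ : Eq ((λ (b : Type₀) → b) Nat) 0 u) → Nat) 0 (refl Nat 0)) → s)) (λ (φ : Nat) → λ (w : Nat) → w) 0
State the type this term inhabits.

inferred type:
  Nat


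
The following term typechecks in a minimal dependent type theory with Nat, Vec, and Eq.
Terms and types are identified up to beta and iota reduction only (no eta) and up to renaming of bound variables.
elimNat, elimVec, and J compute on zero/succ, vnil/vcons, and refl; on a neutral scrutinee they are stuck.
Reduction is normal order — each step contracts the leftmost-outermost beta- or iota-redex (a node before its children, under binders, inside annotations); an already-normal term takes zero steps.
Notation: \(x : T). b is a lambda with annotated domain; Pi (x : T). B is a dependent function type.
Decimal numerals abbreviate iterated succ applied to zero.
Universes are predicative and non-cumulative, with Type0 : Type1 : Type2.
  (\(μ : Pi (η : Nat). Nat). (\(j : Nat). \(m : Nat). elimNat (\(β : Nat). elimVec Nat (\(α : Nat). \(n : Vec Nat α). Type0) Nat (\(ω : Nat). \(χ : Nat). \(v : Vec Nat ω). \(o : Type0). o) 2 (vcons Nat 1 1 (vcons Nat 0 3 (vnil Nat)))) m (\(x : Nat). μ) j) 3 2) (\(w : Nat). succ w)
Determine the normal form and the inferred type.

normal form:
  5
inferred type:
  Nat


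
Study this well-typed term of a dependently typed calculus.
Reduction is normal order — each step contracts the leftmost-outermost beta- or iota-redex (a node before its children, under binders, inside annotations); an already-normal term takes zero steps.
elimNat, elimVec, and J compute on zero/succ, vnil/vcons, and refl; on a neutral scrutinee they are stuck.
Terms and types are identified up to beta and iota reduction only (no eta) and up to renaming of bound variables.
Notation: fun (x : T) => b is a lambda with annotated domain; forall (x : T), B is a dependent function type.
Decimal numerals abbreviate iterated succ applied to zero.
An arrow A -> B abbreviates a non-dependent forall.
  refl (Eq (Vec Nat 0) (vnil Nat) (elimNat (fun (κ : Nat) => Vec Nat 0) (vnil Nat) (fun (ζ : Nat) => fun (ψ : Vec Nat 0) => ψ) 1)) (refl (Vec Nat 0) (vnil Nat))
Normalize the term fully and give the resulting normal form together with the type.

reduced normal form:
  refl (Eq (Vec Nat 0) (vnil Nat) (vnil Nat)) (refl (Vec Nat 0) (vnil Nat))
the term's type:
  Eq (Eq (Vec Nat 0) (vnil Nat) (vnil Nat)) (refl (Vec Nat 0) (vnil Nat)) (refl (Vec Nat 0) (vnil Nat))


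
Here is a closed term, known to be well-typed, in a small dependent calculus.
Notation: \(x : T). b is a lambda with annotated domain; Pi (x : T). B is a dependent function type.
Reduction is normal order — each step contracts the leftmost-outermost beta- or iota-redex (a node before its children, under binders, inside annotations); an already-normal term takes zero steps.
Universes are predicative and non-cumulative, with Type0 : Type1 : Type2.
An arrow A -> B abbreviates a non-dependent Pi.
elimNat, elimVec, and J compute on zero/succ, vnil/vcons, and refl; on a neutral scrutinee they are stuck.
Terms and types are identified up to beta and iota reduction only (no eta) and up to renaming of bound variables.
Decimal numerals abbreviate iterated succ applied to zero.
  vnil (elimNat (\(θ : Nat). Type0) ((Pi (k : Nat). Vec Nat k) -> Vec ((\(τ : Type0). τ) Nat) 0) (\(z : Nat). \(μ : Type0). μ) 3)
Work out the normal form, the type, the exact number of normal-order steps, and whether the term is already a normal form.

resulting normal form:
  vnil ((Pi (θ : Nat). Vec Nat θ) -> Vec Nat 0)
inferred type:
  Vec ((Pi (θ : Nat). Vec Nat θ) -> Vec Nat 0) 0
normal-order step count: 11
started in normal form: no
first contracted redex: an elimNat iota-redex


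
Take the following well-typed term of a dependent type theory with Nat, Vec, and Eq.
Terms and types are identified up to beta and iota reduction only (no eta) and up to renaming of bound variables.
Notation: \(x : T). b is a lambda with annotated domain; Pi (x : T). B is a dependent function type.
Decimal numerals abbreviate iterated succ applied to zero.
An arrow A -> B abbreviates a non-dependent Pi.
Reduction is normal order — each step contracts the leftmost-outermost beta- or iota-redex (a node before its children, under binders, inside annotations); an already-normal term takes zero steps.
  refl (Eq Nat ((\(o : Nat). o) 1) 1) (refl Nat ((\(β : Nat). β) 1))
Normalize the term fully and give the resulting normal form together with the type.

resulting normal form:
  refl (Eq Nat 1 1) (refl Nat 1)
type:
  Eq (Eq Nat 1 1) (refl Nat 1) (refl Nat 1)


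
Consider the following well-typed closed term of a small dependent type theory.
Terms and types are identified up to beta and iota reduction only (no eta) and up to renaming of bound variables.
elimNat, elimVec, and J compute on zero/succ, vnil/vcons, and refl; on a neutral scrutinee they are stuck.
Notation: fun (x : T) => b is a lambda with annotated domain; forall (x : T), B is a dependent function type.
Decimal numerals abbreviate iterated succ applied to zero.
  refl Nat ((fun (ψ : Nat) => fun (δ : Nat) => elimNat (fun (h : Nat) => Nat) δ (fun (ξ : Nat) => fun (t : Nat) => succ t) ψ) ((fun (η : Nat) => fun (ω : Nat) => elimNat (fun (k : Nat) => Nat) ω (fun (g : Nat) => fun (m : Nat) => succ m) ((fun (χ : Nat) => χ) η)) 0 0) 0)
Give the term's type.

type:
  Eq Nat 0 0


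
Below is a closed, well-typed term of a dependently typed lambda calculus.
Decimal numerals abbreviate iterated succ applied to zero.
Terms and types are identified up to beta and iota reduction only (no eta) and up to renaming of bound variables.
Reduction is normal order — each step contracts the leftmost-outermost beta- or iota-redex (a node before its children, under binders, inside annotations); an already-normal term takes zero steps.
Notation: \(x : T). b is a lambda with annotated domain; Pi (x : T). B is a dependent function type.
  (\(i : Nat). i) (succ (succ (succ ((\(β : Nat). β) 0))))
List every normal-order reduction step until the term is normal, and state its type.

normal-order reduction:
  (\(i : Nat). i) (succ (succ (succ ((\(β : Nat). β) 0))))
  ~> succ (succ (succ ((\(i : Nat). i) 0)))
  ~> 3
type:
  Nat


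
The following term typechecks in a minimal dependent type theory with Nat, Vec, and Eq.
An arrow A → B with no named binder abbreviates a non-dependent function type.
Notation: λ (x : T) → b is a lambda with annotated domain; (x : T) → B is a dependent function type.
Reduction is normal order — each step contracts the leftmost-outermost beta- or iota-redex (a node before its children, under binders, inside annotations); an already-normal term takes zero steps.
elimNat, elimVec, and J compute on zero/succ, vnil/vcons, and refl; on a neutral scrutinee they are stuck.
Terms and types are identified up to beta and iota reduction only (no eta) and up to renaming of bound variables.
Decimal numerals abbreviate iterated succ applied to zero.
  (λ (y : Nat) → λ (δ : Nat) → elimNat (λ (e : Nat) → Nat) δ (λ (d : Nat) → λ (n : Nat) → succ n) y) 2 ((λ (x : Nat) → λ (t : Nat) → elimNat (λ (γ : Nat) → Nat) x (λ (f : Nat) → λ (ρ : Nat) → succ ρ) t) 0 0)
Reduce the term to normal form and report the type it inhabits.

normal form:
  2
inferred type:
  Nat


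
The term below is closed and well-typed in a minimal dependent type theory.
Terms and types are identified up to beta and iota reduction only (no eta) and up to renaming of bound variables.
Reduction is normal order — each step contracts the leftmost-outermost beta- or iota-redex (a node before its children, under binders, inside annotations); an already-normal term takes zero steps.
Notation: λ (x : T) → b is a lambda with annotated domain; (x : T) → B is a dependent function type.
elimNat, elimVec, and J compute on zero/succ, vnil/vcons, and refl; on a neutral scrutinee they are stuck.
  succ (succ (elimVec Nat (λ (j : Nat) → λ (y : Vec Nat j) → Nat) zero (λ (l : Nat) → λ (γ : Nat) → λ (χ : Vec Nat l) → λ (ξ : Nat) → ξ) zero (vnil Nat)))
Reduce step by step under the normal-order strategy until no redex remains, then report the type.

normal-order reduction:
  succ (succ (elimVec Nat (λ (j : Nat) → λ (y : Vec Nat j) → Nat) zero (λ (l : Nat) → λ (γ : Nat) → λ (χ : Vec Nat l) → λ (ξ : Nat) → ξ) zero (vnil Nat)))
  ~> succ (succ zero)
the term's type:
  Nat


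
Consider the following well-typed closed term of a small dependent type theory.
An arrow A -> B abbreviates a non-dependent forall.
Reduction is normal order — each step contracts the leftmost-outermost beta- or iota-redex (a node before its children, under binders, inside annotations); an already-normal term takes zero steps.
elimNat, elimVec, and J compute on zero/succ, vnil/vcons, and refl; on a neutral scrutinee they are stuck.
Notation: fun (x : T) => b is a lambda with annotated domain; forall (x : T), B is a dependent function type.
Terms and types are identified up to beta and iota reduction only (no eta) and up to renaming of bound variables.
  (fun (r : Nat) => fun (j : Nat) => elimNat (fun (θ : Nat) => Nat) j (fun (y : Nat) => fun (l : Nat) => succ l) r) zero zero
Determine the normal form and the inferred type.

reduced normal form:
  zero
type:
  Nat


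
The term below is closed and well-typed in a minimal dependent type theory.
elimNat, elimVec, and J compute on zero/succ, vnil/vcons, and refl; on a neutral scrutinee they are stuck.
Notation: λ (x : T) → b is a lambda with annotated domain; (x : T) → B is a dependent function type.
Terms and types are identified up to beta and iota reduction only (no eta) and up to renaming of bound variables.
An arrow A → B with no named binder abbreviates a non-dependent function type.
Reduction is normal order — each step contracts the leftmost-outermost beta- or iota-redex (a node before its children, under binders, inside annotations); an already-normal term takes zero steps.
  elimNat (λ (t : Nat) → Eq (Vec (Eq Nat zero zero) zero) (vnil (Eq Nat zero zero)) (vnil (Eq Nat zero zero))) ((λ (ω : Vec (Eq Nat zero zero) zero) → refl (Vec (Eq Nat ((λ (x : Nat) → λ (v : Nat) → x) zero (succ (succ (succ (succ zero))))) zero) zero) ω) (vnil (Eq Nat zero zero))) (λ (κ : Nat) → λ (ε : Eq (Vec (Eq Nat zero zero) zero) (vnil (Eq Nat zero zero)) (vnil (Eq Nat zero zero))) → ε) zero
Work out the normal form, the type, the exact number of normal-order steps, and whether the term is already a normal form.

reduced normal form:
  refl (Vec (Eq Nat zero zero) zero) (vnil (Eq Nat zero zero))
inferred type:
  Eq (Vec (Eq Nat zero zero) zero) (vnil (Eq Nat zero zero)) (vnil (Eq Nat zero zero))
normal-order step count: 4
started in normal form: no
first redex: an elimNat iota-redex


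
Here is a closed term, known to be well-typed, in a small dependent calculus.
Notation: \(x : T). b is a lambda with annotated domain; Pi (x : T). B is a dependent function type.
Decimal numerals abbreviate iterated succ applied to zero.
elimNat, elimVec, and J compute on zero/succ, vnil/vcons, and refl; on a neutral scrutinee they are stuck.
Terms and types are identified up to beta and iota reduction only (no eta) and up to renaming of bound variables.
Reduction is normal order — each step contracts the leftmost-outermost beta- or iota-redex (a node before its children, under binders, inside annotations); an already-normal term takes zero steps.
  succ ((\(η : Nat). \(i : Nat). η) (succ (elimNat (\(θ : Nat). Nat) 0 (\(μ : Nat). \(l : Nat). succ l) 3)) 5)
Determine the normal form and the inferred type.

resulting normal form:
  5
the term's type:
  Nat
observation: the first redex contracted is a beta-redex; the normal form is reached in 12 normal-order steps.


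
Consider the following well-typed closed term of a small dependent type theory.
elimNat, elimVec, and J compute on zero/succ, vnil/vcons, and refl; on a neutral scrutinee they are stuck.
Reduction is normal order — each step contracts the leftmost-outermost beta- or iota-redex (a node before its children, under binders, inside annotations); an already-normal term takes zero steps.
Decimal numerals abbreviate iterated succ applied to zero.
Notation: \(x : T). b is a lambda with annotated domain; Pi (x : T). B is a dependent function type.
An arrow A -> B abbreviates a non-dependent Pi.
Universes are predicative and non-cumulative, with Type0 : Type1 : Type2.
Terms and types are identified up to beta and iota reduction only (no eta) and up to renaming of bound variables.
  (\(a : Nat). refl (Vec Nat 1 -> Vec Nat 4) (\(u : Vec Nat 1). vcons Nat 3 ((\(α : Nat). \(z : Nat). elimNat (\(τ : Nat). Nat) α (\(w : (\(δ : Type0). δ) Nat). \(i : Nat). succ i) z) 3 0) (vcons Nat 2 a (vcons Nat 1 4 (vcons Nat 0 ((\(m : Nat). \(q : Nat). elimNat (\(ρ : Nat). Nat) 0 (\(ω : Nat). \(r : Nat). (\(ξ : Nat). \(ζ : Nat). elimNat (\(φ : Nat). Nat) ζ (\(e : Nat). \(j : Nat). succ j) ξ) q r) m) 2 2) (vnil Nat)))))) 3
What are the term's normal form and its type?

resulting normal form:
  refl (Vec Nat 1 -> Vec Nat 4) (\(a : Vec Nat 1). vcons Nat 3 3 (vcons Nat 2 3 (vcons Nat 1 4 (vcons Nat 0 4 (vnil Nat)))))
type:
  Eq (Vec Nat 1 -> Vec Nat 4) (\(a : Vec Nat 1). vcons Nat 3 3 (vcons Nat 2 3 (vcons Nat 1 4 (vcons Nat 0 4 (vnil Nat))))) (\(u : Vec Nat 1). vcons Nat 3 3 (vcons Nat 2 3 (vcons Nat 1 4 (vcons Nat 0 4 (vnil Nat)))))
observation: reduction starts at a beta-redex, and 31 normal-order steps reach the normal form.


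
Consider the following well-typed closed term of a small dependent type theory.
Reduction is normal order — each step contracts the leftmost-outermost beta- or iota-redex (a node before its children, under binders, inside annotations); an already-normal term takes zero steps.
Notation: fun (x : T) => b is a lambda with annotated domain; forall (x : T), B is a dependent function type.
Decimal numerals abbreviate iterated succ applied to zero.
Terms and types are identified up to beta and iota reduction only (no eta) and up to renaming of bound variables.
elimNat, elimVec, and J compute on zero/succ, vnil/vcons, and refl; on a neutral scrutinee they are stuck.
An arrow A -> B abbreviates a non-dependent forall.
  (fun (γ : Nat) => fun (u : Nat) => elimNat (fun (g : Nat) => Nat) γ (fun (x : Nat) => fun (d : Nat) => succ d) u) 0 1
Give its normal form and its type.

resulting normal form:
  1
type:
  Nat
observation: the leftmost-outermost redex is a beta-redex, and normalization takes 6 steps.


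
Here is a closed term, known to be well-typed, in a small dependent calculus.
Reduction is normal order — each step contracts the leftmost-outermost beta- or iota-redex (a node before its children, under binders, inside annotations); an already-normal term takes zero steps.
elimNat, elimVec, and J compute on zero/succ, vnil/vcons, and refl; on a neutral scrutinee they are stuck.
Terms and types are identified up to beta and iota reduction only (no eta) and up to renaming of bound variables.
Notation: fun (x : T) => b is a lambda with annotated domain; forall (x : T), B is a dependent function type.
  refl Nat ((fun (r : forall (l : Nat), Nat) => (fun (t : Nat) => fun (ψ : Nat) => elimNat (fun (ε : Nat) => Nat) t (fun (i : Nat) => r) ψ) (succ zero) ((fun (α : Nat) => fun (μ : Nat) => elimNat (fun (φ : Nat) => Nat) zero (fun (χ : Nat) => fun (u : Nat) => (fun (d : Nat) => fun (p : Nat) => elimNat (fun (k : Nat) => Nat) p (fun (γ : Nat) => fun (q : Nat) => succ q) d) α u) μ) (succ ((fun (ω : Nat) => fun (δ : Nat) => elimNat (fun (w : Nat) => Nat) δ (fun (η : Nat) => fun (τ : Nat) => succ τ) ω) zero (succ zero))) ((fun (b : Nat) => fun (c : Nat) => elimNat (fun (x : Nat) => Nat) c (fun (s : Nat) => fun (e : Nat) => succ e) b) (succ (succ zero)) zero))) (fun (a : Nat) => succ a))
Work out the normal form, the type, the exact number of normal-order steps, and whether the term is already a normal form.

resulting normal form:
  refl Nat (succ (succ (succ (succ (succ zero)))))
type:
  Eq Nat (succ (succ (succ (succ (succ zero))))) (succ (succ (succ (succ (succ zero)))))
reduction steps (normal order): 46
started in normal form: no
first redex: a beta-redex


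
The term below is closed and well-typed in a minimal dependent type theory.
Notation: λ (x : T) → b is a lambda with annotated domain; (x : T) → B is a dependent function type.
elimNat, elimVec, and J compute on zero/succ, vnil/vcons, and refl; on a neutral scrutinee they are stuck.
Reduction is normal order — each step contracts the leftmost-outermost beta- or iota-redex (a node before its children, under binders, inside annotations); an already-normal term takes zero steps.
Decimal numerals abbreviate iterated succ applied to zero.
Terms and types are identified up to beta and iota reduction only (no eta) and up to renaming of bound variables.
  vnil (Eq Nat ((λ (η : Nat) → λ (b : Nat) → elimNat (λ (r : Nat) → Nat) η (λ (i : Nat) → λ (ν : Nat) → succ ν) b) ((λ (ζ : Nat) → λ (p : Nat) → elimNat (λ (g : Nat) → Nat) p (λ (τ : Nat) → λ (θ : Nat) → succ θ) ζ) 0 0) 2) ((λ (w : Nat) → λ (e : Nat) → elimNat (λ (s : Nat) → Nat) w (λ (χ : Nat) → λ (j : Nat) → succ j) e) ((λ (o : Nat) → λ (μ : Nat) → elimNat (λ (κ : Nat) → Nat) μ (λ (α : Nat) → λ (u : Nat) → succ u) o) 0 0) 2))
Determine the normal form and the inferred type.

resulting normal form:
  vnil (Eq Nat 2 2)
type:
  Vec (Eq Nat 2 2) 0


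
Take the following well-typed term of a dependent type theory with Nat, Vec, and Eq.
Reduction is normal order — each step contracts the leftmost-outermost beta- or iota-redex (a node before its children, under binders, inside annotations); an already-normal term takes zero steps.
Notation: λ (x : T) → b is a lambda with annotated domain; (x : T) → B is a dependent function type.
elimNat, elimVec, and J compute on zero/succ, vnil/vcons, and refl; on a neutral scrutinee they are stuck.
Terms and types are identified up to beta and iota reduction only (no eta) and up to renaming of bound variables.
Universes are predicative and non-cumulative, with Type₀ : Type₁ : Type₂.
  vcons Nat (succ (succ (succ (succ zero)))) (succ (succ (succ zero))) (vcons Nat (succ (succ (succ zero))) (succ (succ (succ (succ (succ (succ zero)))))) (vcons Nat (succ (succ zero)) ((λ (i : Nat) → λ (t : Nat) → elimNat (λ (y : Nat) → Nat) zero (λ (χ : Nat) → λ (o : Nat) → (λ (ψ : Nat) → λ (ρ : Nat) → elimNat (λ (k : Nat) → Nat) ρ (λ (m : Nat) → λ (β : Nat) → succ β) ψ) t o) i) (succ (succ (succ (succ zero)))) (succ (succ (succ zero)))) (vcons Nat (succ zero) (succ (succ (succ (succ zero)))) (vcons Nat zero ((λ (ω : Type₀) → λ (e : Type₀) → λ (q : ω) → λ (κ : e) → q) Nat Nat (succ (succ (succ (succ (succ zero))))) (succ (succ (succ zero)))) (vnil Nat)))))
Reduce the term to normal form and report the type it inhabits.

resulting normal form:
  vcons Nat (succ (succ (succ (succ zero)))) (succ (succ (succ zero))) (vcons Nat (succ (succ (succ zero))) (succ (succ (succ (succ (succ (succ zero)))))) (vcons Nat (succ (succ zero)) (succ (succ (succ (succ (succ (succ (succ (succ (succ (succ (succ (succ zero)))))))))))) (vcons Nat (succ zero) (succ (succ (succ (succ zero)))) (vcons Nat zero (succ (succ (succ (succ (succ zero))))) (vnil Nat)))))
type:
  Vec Nat (succ (succ (succ (succ (succ zero)))))


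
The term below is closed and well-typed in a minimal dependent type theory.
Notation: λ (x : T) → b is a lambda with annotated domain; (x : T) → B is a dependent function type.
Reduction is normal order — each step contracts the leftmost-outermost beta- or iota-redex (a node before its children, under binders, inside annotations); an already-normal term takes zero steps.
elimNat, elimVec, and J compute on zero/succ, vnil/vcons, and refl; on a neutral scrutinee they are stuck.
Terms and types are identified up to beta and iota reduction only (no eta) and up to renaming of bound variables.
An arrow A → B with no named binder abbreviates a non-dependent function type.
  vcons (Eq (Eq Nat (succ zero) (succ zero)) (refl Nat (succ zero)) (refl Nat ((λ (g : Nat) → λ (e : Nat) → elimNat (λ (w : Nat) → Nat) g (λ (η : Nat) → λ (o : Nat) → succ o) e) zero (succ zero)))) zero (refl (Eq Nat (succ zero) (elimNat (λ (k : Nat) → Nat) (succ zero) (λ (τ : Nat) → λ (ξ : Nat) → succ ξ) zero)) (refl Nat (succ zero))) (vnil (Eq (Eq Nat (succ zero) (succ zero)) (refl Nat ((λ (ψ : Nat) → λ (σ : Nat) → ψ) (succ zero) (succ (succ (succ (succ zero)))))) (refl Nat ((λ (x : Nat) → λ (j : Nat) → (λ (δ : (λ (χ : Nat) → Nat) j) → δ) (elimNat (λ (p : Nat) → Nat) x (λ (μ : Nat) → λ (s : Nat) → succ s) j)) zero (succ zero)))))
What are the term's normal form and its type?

reduced normal form:
  vcons (Eq (Eq Nat (succ zero) (succ zero)) (refl Nat (succ zero)) (refl Nat (succ zero))) zero (refl (Eq Nat (succ zero) (succ zero)) (refl Nat (succ zero))) (vnil (Eq (Eq Nat (succ zero) (succ zero)) (refl Nat (succ zero)) (refl Nat (succ zero))))
type:
  Vec (Eq (Eq Nat (succ zero) (succ zero)) (refl Nat (succ zero)) (refl Nat (succ zero))) (succ zero)
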